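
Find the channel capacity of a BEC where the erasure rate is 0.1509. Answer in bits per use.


C = 1 - epsilon = 1 - 0.1509 = 0.8491

0.8491 bits


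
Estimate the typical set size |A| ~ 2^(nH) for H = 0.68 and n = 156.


log2|A_typical| = nH = 156 * 0.68 = 106.08, so |A_typical| ~ 2^106.08 = 8.576e+31

8.576e+31


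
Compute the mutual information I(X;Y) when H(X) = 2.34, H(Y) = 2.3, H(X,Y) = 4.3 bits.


I(X;Y) = H(X) + H(Y) - H(X,Y) = 2.34 + 2.3 - 4.3 = 0.34

0.34 bits


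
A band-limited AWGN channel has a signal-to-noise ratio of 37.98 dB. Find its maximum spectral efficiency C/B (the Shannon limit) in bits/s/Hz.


SNR_linear = 10^(37.98/10) = 6280.5836; C/B = log2(1 + SNR_linear) = log2(1 + 6280.5836) = 12.6169

12.6169 bits/s/Hz


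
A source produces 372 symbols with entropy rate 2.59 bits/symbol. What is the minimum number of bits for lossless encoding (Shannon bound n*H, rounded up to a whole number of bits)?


Minimum bits >= n * H = 372 * 2.59 = 963.48, rounded up to a whole number of bits = 964

964 bits


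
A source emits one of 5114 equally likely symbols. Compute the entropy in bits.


H = log2(n) = log2(5114) = 12.3202

12.3202 bits


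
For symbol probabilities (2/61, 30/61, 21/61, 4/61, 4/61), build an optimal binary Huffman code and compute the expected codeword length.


Huffman construction (repeatedly merge the two least-probable nodes; each merge adds 1 bit to every symbol beneath it): 2/61 + 4/61 = 6/61; 4/61 + 6/61 = 10/61; 10/61 + 21/61 = 31/61; 30/61 + 31/61 = 1. Resulting codeword lengths (in the order the probabilities were given): (4, 1, 2, 4, 3). L_avg = sum(p_i * l_i) = 2/61*4 + 30/61*1 + 21/61*2 + 4/61*4 + 4/61*3 = 108/61 = 1.7705

1.7705 bits


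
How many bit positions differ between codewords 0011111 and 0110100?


Count differing positions: . ^ . ^ . ^ ^ = 4 differences

4


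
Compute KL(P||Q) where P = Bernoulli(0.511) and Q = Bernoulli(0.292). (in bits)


KL = p*log2(p/q) + (1-p)*log2((1-p)/(1-q)) = 0.511*log2(0.511/0.292) + 0.489*log2(0.489/0.708) = 0.1515

0.1515 bits


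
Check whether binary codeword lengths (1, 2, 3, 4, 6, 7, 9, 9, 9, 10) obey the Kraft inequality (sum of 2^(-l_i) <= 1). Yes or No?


Kraft sum = sum(2^(-l_i)) = 0.9678, need <= 1. Result: satisfied (a binary prefix-free code with these lengths exists)

Yes


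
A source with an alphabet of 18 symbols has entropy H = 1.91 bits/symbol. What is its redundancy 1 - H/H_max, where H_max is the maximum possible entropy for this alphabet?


H_max = log2(K) = log2(18) = 4.1699 bits/symbol. Redundancy = 1 - H/H_max = 1 - 1.91/4.1699 = 1 - 0.458 = 0.542

0.542


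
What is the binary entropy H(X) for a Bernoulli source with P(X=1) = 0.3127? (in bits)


H = -p*log2(p) - (1-p)*log2(1-p). -0.3127*log2(0.3127) = 0.524444; -0.6873*log2(0.6873) = 0.371821. H = 0.524444 + 0.371821 = 0.8963

0.8963 bits


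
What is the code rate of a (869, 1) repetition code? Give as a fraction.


Rate = k/n = 1/869

1/869


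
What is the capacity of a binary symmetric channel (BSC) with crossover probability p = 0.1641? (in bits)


H(p) = -p*log2(p) - (1-p)*log2(1-p) = -0.1641*log2(0.1641) - 0.8359*log2(0.8359) = 0.427867 + 0.216162 = 0.644. C = 1 - H(p) = 1 - 0.644 = 0.356

0.356 bits


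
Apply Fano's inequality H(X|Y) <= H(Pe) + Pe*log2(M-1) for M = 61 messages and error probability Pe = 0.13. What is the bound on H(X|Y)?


H(Pe) = -Pe*log2(Pe) - (1-Pe)*log2(1-Pe) = -0.13*log2(0.13) - 0.87*log2(0.87) = 0.382644 + 0.174794 = 0.5574. Pe*log2(M-1) = 0.13*log2(60) = 0.767896. Bound = H(Pe) + Pe*log2(M-1) = 0.382644 + 0.174794 + 0.767896 = 1.3253

1.3253 bits


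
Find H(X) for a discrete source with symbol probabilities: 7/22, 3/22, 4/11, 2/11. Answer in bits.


H = -sum(p_i * log2(p_i)). Terms: -(7/22)*log2(7/22) = 0.525661; -(3/22)*log2(3/22) = 0.391973; -(4/11)*log2(4/11) = 0.530702; -(2/11)*log2(2/11) = 0.447169. H = 0.525661 + 0.391973 + 0.530702 + 0.447169 = 1.8955

1.8955 bits


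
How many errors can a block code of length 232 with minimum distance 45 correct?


Correction capability = floor((d-1)/2) = floor((45-1)/2) = 22

22 errors


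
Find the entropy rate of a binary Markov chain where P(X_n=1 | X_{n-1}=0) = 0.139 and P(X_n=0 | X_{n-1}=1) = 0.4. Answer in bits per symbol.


Stationary distribution: pi_0 = p10/(p01+p10) = 0.7421, pi_1 = 0.2579. Entropy rate H' = pi_0*H(p01) + pi_1*H(p10) = 0.7421*0.5816 + 0.2579*0.971 = 0.682

0.682 bits/symbol


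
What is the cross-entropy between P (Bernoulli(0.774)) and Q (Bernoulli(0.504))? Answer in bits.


H(P,Q) = -p*log2(q) - (1-p)*log2(1-q). -0.774*log2(0.504) = 0.765102; -0.226*log2(0.496) = 0.228619. H(P,Q) = 0.765102 + 0.228619 = 0.9937

0.9937 bits


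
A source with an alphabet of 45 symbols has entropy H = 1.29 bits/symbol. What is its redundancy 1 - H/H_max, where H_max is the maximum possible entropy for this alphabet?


H_max = log2(K) = log2(45) = 5.4919 bits/symbol. Redundancy = 1 - H/H_max = 1 - 1.29/5.4919 = 1 - 0.2349 = 0.7651

0.7651


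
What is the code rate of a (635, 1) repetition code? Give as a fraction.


Rate = k/n = 1/635

1/635


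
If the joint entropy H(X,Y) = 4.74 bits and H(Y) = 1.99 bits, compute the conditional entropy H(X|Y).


H(X|Y) = H(X,Y) - H(Y) = 4.74 - 1.99 = 2.75

2.75 bits


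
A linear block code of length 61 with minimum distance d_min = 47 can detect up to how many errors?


Detection capability = d_min - 1 = 47 - 1 = 46

46 errors


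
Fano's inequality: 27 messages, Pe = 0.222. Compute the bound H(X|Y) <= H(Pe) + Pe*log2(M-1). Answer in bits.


H(Pe) = -Pe*log2(Pe) - (1-Pe)*log2(1-Pe) = -0.222*log2(0.222) - 0.778*log2(0.778) = 0.482044 + 0.281759 = 0.7638. Pe*log2(M-1) = 0.222*log2(26) = 1.043498. Bound = H(Pe) + Pe*log2(M-1) = 0.482044 + 0.281759 + 1.043498 = 1.8073

1.8073 bits


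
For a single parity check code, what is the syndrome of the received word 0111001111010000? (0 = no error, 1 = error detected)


Syndrome = XOR of all bits = 0 XOR 1 XOR 1 XOR 1 XOR 0 XOR 0 XOR 1 XOR 1 XOR 1 XOR 1 XOR 0 XOR 1 XOR 0 XOR 0 XOR 0 XOR 0 = 0

0


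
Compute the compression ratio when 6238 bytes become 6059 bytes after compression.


Ratio = original / compressed = 6238 / 6059 = 1.0295

1.0295


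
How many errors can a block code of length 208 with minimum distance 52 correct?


Correction capability = floor((d-1)/2) = floor((52-1)/2) = 25

25 errors


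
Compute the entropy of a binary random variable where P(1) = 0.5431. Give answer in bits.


H = -p*log2(p) - (1-p)*log2(1-p). -0.5431*log2(0.5431) = 0.478314; -0.4569*log2(0.4569) = 0.516320. H = 0.478314 + 0.516320 = 0.9946

0.9946 bits


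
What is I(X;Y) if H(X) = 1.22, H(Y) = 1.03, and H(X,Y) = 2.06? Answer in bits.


I(X;Y) = H(X) + H(Y) - H(X,Y) = 1.22 + 1.03 - 2.06 = 0.19

0.19 bits


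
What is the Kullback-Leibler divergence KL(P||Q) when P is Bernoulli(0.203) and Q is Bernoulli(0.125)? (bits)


KL = p*log2(p/q) + (1-p)*log2((1-p)/(1-q)) = 0.203*log2(0.203/0.125) + 0.797*log2(0.797/0.875) = 0.0347

0.0347 bits


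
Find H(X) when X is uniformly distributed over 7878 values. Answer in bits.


H = log2(n) = log2(7878) = 12.9436

12.9436 bits


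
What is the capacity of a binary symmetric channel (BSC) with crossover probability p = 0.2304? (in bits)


H(p) = -p*log2(p) - (1-p)*log2(1-p) = -0.2304*log2(0.2304) - 0.7696*log2(0.7696) = 0.487938 + 0.290770 = 0.7787. C = 1 - H(p) = 1 - 0.7787 = 0.2213

0.2213 bits


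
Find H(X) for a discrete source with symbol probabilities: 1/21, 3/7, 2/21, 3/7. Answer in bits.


H = -sum(p_i * log2(p_i)). Terms: -(1/21)*log2(1/21) = 0.209158; -(3/7)*log2(3/7) = 0.523882; -(2/21)*log2(2/21) = 0.323078; -(3/7)*log2(3/7) = 0.523882. H = 0.209158 + 0.523882 + 0.323078 + 0.523882 = 1.58

1.58 bits


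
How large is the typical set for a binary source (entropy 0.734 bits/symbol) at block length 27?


log2|A_typical| = nH = 27 * 0.734 = 19.818, so |A_typical| ~ 2^19.818 = 9.243e+05

9.243e+05


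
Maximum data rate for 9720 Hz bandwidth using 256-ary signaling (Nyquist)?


Rate = 2 * B * log2(M) = 2 * 9720 * 8.0 = 155520.0

155520.0 bps


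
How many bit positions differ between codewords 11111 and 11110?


Count differing positions: . . . . ^ = 1 differences

1


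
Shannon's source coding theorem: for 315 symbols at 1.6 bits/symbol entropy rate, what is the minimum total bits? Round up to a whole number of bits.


Minimum bits >= n * H = 315 * 1.6 = 504.0, rounded up to a whole number of bits = 504

504 bits


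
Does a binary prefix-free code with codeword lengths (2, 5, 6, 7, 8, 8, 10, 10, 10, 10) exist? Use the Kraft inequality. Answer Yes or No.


Kraft sum = sum(2^(-l_i)) = 0.3164, need <= 1. Result: satisfied (a binary prefix-free code with these lengths exists)

Yes


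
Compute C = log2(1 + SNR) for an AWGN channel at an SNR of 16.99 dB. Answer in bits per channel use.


SNR_linear = 10^(16.99/10) = 50.0035; C = log2(1 + SNR_linear) = log2(1 + 50.0035) = 5.6725

5.6725 bits/channel use


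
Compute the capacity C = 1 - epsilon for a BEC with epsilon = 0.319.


C = 1 - epsilon = 1 - 0.319 = 0.681

0.681 bits


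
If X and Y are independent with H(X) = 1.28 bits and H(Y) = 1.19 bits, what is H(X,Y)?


For independent variables, H(X,Y) = H(X) + H(Y) = 1.28 + 1.19 = 2.47

2.47 bits


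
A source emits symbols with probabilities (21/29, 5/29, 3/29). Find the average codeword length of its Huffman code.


Huffman construction (repeatedly merge the two least-probable nodes; each merge adds 1 bit to every symbol beneath it): 3/29 + 5/29 = 8/29; 8/29 + 21/29 = 1. Resulting codeword lengths (in the order the probabilities were given): (1, 2, 2). L_avg = sum(p_i * l_i) = 21/29*1 + 5/29*2 + 3/29*2 = 37/29 = 1.2759

1.2759 bits


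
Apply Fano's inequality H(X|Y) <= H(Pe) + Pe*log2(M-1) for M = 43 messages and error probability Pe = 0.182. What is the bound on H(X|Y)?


H(Pe) = -Pe*log2(Pe) - (1-Pe)*log2(1-Pe) = -0.182*log2(0.182) - 0.818*log2(0.818) = 0.447354 + 0.237079 = 0.6844. Pe*log2(M-1) = 0.182*log2(42) = 0.981402. Bound = H(Pe) + Pe*log2(M-1) = 0.447354 + 0.237079 + 0.981402 = 1.6658

1.6658 bits


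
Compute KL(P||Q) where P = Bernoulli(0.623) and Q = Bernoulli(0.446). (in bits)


KL = p*log2(p/q) + (1-p)*log2((1-p)/(1-q)) = 0.623*log2(0.623/0.446) + 0.377*log2(0.377/0.554) = 0.091

0.091 bits


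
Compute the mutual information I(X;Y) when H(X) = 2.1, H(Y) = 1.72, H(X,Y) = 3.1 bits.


I(X;Y) = H(X) + H(Y) - H(X,Y) = 2.1 + 1.72 - 3.1 = 0.72

0.72 bits


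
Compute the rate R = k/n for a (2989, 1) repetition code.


Rate = k/n = 1/2989

1/2989


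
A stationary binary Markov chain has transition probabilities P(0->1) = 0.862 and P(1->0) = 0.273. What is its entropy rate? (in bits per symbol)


Stationary distribution: pi_0 = p10/(p01+p10) = 0.2405, pi_1 = 0.7595. Entropy rate H' = pi_0*H(p01) + pi_1*H(p10) = 0.2405*0.579 + 0.7595*0.8457 = 0.7816

0.7816 bits/symbol


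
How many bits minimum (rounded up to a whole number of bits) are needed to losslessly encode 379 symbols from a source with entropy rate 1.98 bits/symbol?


Minimum bits >= n * H = 379 * 1.98 = 750.42, rounded up to a whole number of bits = 751

751 bits


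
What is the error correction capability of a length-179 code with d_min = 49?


Correction capability = floor((d-1)/2) = floor((49-1)/2) = 24

24 errors


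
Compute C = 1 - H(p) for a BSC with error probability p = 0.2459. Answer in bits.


H(p) = -p*log2(p) - (1-p)*log2(1-p) = -0.2459*log2(0.2459) - 0.7541*log2(0.7541) = 0.497666 + 0.307049 = 0.8047. C = 1 - H(p) = 1 - 0.8047 = 0.1953

0.1953 bits


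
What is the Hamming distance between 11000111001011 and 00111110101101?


Count differing positions: ^ ^ ^ ^ ^ . . ^ ^ . . ^ ^ . = 9 differences

9


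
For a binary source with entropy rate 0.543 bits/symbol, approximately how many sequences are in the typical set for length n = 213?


log2|A_typical| = nH = 213 * 0.543 = 115.659, so |A_typical| ~ 2^115.659 = 6.559e+34

6.559e+34


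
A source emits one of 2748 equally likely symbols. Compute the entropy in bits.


H = log2(n) = log2(2748) = 11.4242

11.4242 bits


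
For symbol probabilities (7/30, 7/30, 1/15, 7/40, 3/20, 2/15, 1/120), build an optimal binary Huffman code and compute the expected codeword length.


Huffman construction (repeatedly merge the two least-probable nodes; each merge adds 1 bit to every symbol beneath it): 1/120 + 1/15 = 3/40; 3/40 + 2/15 = 5/24; 3/20 + 7/40 = 13/40; 5/24 + 7/30 = 53/120; 7/30 + 13/40 = 67/120; 53/120 + 67/120 = 1. Resulting codeword lengths (in the order the probabilities were given): (2, 2, 4, 3, 3, 3, 4). L_avg = sum(p_i * l_i) = 7/30*2 + 7/30*2 + 1/15*4 + 7/40*3 + 3/20*3 + 2/15*3 + 1/120*4 = 313/120 = 2.6083

2.6083 bits


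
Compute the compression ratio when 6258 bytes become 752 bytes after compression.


Ratio = original / compressed = 6258 / 752 = 8.3218

8.3218


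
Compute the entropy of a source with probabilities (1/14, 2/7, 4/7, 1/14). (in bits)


H = -sum(p_i * log2(p_i)). Terms: -(1/14)*log2(1/14) = 0.271954; -(2/7)*log2(2/7) = 0.516387; -(4/7)*log2(4/7) = 0.461346; -(1/14)*log2(1/14) = 0.271954. H = 0.271954 + 0.516387 + 0.461346 + 0.271954 = 1.5216

1.5216 bits


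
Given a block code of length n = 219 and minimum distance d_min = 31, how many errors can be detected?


Detection capability = d_min - 1 = 31 - 1 = 30

30 errors


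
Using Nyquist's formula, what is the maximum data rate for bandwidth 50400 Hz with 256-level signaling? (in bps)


Rate = 2 * B * log2(M) = 2 * 50400 * 8.0 = 806400.0

806400.0 bps


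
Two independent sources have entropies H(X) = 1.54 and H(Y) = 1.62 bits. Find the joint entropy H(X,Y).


For independent variables, H(X,Y) = H(X) + H(Y) = 1.54 + 1.62 = 3.16

3.16 bits


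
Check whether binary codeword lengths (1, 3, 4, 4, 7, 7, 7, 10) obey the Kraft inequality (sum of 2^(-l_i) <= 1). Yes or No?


Kraft sum = sum(2^(-l_i)) = 0.7744, need <= 1. Result: satisfied (a binary prefix-free code with these lengths exists)

Yes


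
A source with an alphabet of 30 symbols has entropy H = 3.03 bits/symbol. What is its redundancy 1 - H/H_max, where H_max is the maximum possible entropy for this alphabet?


H_max = log2(K) = log2(30) = 4.9069 bits/symbol. Redundancy = 1 - H/H_max = 1 - 3.03/4.9069 = 1 - 0.6175 = 0.3825

0.3825


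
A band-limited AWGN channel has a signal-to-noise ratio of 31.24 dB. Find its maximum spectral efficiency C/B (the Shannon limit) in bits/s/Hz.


SNR_linear = 10^(31.24/10) = 1330.4544; C/B = log2(1 + SNR_linear) = log2(1 + 1330.4544) = 10.3788

10.3788 bits/s/Hz


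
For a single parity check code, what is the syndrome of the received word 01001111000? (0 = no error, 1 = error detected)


Syndrome = XOR of all bits = 0 XOR 1 XOR 0 XOR 0 XOR 1 XOR 1 XOR 1 XOR 1 XOR 0 XOR 0 XOR 0 = 1

1


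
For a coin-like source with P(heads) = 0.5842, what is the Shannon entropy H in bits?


H = -p*log2(p) - (1-p)*log2(1-p). -0.5842*log2(0.5842) = 0.453027; -0.4158*log2(0.4158) = 0.526419. H = 0.453027 + 0.526419 = 0.9794

0.9794 bits


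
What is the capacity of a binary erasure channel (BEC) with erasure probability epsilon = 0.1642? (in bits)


C = 1 - epsilon = 1 - 0.1642 = 0.8358

0.8358 bits


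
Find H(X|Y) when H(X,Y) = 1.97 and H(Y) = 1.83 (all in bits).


H(X|Y) = H(X,Y) - H(Y) = 1.97 - 1.83 = 0.14

0.14 bits


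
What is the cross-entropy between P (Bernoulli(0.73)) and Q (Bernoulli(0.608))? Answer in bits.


H(P,Q) = -p*log2(q) - (1-p)*log2(1-q). -0.73*log2(0.608) = 0.524035; -0.27*log2(0.392) = 0.364790. H(P,Q) = 0.524035 + 0.364790 = 0.8888

0.8888 bits


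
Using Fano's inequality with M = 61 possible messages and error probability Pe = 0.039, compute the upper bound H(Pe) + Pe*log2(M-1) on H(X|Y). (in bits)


H(Pe) = -Pe*log2(Pe) - (1-Pe)*log2(1-Pe) = -0.039*log2(0.039) - 0.961*log2(0.961) = 0.182535 + 0.055153 = 0.2377. Pe*log2(M-1) = 0.039*log2(60) = 0.230369. Bound = H(Pe) + Pe*log2(M-1) = 0.182535 + 0.055153 + 0.230369 = 0.4681

0.4681 bits


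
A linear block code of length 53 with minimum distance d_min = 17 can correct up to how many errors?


Correction capability = floor((d-1)/2) = floor((17-1)/2) = 8

8 errors


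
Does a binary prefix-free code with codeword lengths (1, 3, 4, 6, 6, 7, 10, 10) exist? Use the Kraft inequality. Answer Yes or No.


Kraft sum = sum(2^(-l_i)) = 0.7285, need <= 1. Result: satisfied (a binary prefix-free code with these lengths exists)

Yes


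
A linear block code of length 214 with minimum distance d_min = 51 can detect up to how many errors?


Detection capability = d_min - 1 = 51 - 1 = 50

50 errors


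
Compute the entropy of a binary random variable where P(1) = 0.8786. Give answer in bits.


H = -p*log2(p) - (1-p)*log2(1-p). -0.8786*log2(0.8786) = 0.164054; -0.1214*log2(0.1214) = 0.369318. H = 0.164054 + 0.369318 = 0.5334

0.5334 bits


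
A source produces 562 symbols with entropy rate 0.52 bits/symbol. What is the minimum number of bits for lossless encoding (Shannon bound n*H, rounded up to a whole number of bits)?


Minimum bits >= n * H = 562 * 0.52 = 292.24, rounded up to a whole number of bits = 293

293 bits


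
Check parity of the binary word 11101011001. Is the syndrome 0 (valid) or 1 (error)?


Syndrome = XOR of all bits = 1 XOR 1 XOR 1 XOR 0 XOR 1 XOR 0 XOR 1 XOR 1 XOR 0 XOR 0 XOR 1 = 1

1


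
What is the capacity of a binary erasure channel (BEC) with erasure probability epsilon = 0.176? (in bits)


C = 1 - epsilon = 1 - 0.176 = 0.824

0.824 bits


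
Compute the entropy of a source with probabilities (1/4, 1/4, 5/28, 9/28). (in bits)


H = -sum(p_i * log2(p_i)). Terms: -(1/4)*log2(1/4) = 0.500000; -(1/4)*log2(1/4) = 0.500000; -(5/28)*log2(5/28) = 0.443826; -(9/28)*log2(9/28) = 0.526317. H = 0.500000 + 0.500000 + 0.443826 + 0.526317 = 1.9701

1.9701 bits


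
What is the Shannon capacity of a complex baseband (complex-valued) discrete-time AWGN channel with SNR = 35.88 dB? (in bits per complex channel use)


SNR_linear = 10^(35.88/10) = 3872.5764; C = log2(1 + SNR_linear) = log2(1 + 3872.5764) = 11.9195

11.9195 bits/channel use


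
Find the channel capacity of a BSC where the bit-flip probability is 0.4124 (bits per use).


H(p) = -p*log2(p) - (1-p)*log2(1-p) = -0.4124*log2(0.4124) - 0.5876*log2(0.5876) = 0.526999 + 0.450744 = 0.9777. C = 1 - H(p) = 1 - 0.9777 = 0.0223

0.0223 bits


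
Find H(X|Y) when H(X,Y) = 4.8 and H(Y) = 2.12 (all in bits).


H(X|Y) = H(X,Y) - H(Y) = 4.8 - 2.12 = 2.68

2.68 bits


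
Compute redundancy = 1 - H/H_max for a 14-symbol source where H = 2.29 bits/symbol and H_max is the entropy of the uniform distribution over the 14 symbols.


H_max = log2(K) = log2(14) = 3.8074 bits/symbol. Redundancy = 1 - H/H_max = 1 - 2.29/3.8074 = 1 - 0.6015 = 0.3985

0.3985


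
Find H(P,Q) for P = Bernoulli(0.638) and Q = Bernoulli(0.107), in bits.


H(P,Q) = -p*log2(q) - (1-p)*log2(1-q). -0.638*log2(0.107) = 2.057114; -0.362*log2(0.893) = 0.059103. H(P,Q) = 2.057114 + 0.059103 = 2.1162

2.1162 bits


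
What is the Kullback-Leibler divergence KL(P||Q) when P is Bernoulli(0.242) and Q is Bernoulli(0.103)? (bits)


KL = p*log2(p/q) + (1-p)*log2((1-p)/(1-q)) = 0.242*log2(0.242/0.103) + 0.758*log2(0.758/0.897) = 0.1141

0.1141 bits


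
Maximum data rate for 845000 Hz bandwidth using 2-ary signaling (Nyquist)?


Rate = 2 * B * log2(M) = 2 * 845000 * 1.0 = 1690000.0

1690000.0 bps


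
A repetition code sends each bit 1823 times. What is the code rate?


Rate = k/n = 1/1823

1/1823


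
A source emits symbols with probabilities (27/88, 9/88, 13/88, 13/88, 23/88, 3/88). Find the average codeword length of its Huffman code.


Huffman construction (repeatedly merge the two least-probable nodes; each merge adds 1 bit to every symbol beneath it): 3/88 + 9/88 = 3/22; 3/22 + 13/88 = 25/88; 13/88 + 23/88 = 9/22; 25/88 + 27/88 = 13/22; 9/22 + 13/22 = 1. Resulting codeword lengths (in the order the probabilities were given): (2, 4, 3, 2, 2, 4). L_avg = sum(p_i * l_i) = 27/88*2 + 9/88*4 + 13/88*3 + 13/88*2 + 23/88*2 + 3/88*4 = 213/88 = 2.4205

2.4205 bits


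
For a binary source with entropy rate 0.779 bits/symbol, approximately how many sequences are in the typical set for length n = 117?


log2|A_typical| = nH = 117 * 0.779 = 91.143, so |A_typical| ~ 2^91.143 = 2.734e+27

2.734e+27


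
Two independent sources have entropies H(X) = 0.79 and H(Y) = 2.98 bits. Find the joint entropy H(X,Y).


For independent variables, H(X,Y) = H(X) + H(Y) = 0.79 + 2.98 = 3.77

3.77 bits


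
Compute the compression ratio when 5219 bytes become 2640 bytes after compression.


Ratio = original / compressed = 5219 / 2640 = 1.9769

1.9769


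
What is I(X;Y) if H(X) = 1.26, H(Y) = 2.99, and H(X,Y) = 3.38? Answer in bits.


I(X;Y) = H(X) + H(Y) - H(X,Y) = 1.26 + 2.99 - 3.38 = 0.87

0.87 bits


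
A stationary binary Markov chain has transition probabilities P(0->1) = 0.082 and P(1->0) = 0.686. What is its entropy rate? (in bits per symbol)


Stationary distribution: pi_0 = p10/(p01+p10) = 0.8932, pi_1 = 0.1068. Entropy rate H' = pi_0*H(p01) + pi_1*H(p10) = 0.8932*0.4092 + 0.1068*0.8977 = 0.4614

0.4614 bits/symbol


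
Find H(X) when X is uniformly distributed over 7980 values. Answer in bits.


H = log2(n) = log2(7980) = 12.9622

12.9622 bits


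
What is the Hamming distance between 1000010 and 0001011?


Count differing positions: ^ . . ^ . . ^ = 3 differences

3


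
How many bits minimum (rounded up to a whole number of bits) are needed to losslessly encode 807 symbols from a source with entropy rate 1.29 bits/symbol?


Minimum bits >= n * H = 807 * 1.29 = 1041.03, rounded up to a whole number of bits = 1042

1042 bits


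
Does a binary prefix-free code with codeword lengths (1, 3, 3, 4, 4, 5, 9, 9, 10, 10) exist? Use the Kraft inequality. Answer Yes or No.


Kraft sum = sum(2^(-l_i)) = 0.9121, need <= 1. Result: satisfied (a binary prefix-free code with these lengths exists)

Yes


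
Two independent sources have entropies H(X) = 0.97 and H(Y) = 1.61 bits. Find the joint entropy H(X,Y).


For independent variables, H(X,Y) = H(X) + H(Y) = 0.97 + 1.61 = 2.58

2.58 bits


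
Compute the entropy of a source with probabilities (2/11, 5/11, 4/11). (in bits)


H = -sum(p_i * log2(p_i)). Terms: -(2/11)*log2(2/11) = 0.447169; -(5/11)*log2(5/11) = 0.517047; -(4/11)*log2(4/11) = 0.530702. H = 0.447169 + 0.517047 + 0.530702 = 1.4949

1.4949 bits


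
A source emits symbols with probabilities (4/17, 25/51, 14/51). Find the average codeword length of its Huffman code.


Huffman construction (repeatedly merge the two least-probable nodes; each merge adds 1 bit to every symbol beneath it): 4/17 + 14/51 = 26/51; 25/51 + 26/51 = 1. Resulting codeword lengths (in the order the probabilities were given): (2, 1, 2). L_avg = sum(p_i * l_i) = 4/17*2 + 25/51*1 + 14/51*2 = 77/51 = 1.5098

1.5098 bits


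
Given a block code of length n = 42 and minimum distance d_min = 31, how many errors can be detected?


Detection capability = d_min - 1 = 31 - 1 = 30

30 errors


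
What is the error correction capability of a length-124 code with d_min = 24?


Correction capability = floor((d-1)/2) = floor((24-1)/2) = 11

11 errors


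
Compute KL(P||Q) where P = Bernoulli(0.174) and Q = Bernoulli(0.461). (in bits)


KL = p*log2(p/q) + (1-p)*log2((1-p)/(1-q)) = 0.174*log2(0.174/0.461) + 0.826*log2(0.826/0.539) = 0.2641

0.2641 bits


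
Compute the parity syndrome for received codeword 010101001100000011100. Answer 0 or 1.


Syndrome = XOR of all bits = 0 XOR 1 XOR 0 XOR 1 XOR 0 XOR 1 XOR 0 XOR 0 XOR 1 XOR 1 XOR 0 XOR 0 XOR 0 XOR 0 XOR 0 XOR 0 XOR 1 XOR 1 XOR 1 XOR 0 XOR 0 = 0

0


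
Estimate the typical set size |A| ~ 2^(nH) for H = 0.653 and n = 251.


log2|A_typical| = nH = 251 * 0.653 = 163.903, so |A_typical| ~ 2^163.903 = 2.186e+49

2.186e+49


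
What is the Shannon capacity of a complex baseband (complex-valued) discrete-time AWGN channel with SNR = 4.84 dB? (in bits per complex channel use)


SNR_linear = 10^(4.84/10) = 3.0479; C = log2(1 + SNR_linear) = log2(1 + 3.0479) = 2.0172

2.0172 bits/channel use


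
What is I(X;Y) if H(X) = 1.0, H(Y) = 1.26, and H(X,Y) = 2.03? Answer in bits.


I(X;Y) = H(X) + H(Y) - H(X,Y) = 1.0 + 1.26 - 2.03 = 0.23

0.23 bits


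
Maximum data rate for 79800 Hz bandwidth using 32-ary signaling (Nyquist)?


Rate = 2 * B * log2(M) = 2 * 79800 * 5.0 = 798000.0

798000.0 bps


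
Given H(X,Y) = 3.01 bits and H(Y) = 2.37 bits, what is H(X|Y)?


H(X|Y) = H(X,Y) - H(Y) = 3.01 - 2.37 = 0.64

0.64 bits


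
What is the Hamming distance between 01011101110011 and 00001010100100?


Count differing positions: . ^ . ^ . ^ ^ ^ . ^ . ^ ^ ^ = 9 differences

9


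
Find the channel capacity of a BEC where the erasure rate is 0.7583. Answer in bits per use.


C = 1 - epsilon = 1 - 0.7583 = 0.2417

0.2417 bits


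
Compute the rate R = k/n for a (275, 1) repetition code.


Rate = k/n = 1/275

1/275


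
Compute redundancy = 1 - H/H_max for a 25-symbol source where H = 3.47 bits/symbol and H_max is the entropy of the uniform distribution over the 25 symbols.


H_max = log2(K) = log2(25) = 4.6439 bits/symbol. Redundancy = 1 - H/H_max = 1 - 3.47/4.6439 = 1 - 0.7472 = 0.2528

0.2528


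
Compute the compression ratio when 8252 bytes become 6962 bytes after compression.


Ratio = original / compressed = 8252 / 6962 = 1.1853

1.1853


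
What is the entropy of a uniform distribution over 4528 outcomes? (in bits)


H = log2(n) = log2(4528) = 12.1447

12.1447 bits


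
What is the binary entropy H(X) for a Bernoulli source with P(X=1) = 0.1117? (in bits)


H = -p*log2(p) - (1-p)*log2(1-p). -0.1117*log2(0.1117) = 0.353229; -0.8883*log2(0.8883) = 0.151794. H = 0.353229 + 0.151794 = 0.505

0.505 bits


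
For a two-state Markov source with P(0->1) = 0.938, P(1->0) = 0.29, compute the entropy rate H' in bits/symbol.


Stationary distribution: pi_0 = p10/(p01+p10) = 0.2362, pi_1 = 0.7638. Entropy rate H' = pi_0*H(p01) + pi_1*H(p10) = 0.2362*0.3353 + 0.7638*0.8687 = 0.7428

0.7428 bits/symbol


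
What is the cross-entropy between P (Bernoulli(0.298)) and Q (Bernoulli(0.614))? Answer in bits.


H(P,Q) = -p*log2(q) - (1-p)*log2(1-q). -0.298*log2(0.614) = 0.209699; -0.702*log2(0.386) = 0.964076. H(P,Q) = 0.209699 + 0.964076 = 1.1738

1.1738 bits


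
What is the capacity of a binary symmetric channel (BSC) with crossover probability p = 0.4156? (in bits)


H(p) = -p*log2(p) - (1-p)*log2(1-p) = -0.4156*log2(0.4156) - 0.5844*log2(0.5844) = 0.526454 + 0.452894 = 0.9793. C = 1 - H(p) = 1 - 0.9793 = 0.0207

0.0207 bits


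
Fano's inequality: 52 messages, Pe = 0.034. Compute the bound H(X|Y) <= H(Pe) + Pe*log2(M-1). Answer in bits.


H(Pe) = -Pe*log2(Pe) - (1-Pe)*log2(1-Pe) = -0.034*log2(0.034) - 0.966*log2(0.966) = 0.165863 + 0.048208 = 0.2141. Pe*log2(M-1) = 0.034*log2(51) = 0.192862. Bound = H(Pe) + Pe*log2(M-1) = 0.165863 + 0.048208 + 0.192862 = 0.4069

0.4069 bits


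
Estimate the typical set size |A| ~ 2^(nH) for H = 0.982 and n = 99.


log2|A_typical| = nH = 99 * 0.982 = 97.218, so |A_typical| ~ 2^97.218 = 1.843e+29

1.843e+29


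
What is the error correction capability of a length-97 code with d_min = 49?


Correction capability = floor((d-1)/2) = floor((49-1)/2) = 24

24 errors


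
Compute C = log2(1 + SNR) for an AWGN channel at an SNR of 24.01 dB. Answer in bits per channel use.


SNR_linear = 10^(24.01/10) = 251.7677; C = log2(1 + SNR_linear) = log2(1 + 251.7677) = 7.9817

7.9817 bits/channel use


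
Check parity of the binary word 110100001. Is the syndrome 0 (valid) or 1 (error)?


Syndrome = XOR of all bits = 1 XOR 1 XOR 0 XOR 1 XOR 0 XOR 0 XOR 0 XOR 0 XOR 1 = 0

0


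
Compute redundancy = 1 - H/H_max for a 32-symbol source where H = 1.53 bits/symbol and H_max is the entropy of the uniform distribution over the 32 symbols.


H_max = log2(K) = log2(32) = 5.0 bits/symbol. Redundancy = 1 - H/H_max = 1 - 1.53/5.0 = 1 - 0.306 = 0.694

0.694


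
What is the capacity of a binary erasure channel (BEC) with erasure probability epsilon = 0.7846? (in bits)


C = 1 - epsilon = 1 - 0.7846 = 0.2154

0.2154 bits


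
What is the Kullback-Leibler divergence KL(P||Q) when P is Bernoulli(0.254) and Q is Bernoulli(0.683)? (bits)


KL = p*log2(p/q) + (1-p)*log2((1-p)/(1-q)) = 0.254*log2(0.254/0.683) + 0.746*log2(0.746/0.317) = 0.5586

0.5586 bits


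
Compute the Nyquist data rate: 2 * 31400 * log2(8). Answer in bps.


Rate = 2 * B * log2(M) = 2 * 31400 * 3.0 = 188400.0

188400.0 bps


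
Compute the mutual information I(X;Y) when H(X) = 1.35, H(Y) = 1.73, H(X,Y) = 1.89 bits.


I(X;Y) = H(X) + H(Y) - H(X,Y) = 1.35 + 1.73 - 1.89 = 1.19

1.19 bits


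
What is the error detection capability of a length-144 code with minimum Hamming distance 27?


Detection capability = d_min - 1 = 27 - 1 = 26

26 errors


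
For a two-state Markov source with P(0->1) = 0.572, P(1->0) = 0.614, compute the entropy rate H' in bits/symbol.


Stationary distribution: pi_0 = p10/(p01+p10) = 0.5177, pi_1 = 0.4823. Entropy rate H' = pi_0*H(p01) + pi_1*H(p10) = 0.5177*0.985 + 0.4823*0.9622 = 0.974

0.974 bits/symbol


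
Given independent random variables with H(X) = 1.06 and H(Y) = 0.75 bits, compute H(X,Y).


For independent variables, H(X,Y) = H(X) + H(Y) = 1.06 + 0.75 = 1.81

1.81 bits


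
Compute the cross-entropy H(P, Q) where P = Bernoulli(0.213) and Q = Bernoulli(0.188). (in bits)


H(P,Q) = -p*log2(q) - (1-p)*log2(1-q). -0.213*log2(0.188) = 0.513585; -0.787*log2(0.812) = 0.236453. H(P,Q) = 0.513585 + 0.236453 = 0.75

0.75 bits


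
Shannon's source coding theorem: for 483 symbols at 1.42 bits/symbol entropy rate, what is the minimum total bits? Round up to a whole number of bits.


Minimum bits >= n * H = 483 * 1.42 = 685.86, rounded up to a whole number of bits = 686

686 bits


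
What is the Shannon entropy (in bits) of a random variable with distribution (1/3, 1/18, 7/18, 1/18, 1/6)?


H = -sum(p_i * log2(p_i)). Terms: -(1/3)*log2(1/3) = 0.528321; -(1/18)*log2(1/18) = 0.231663; -(7/18)*log2(7/18) = 0.529888; -(1/18)*log2(1/18) = 0.231663; -(1/6)*log2(1/6) = 0.430827. H = 0.528321 + 0.231663 + 0.529888 + 0.231663 + 0.430827 = 1.9524

1.9524 bits


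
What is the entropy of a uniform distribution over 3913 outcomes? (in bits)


H = log2(n) = log2(3913) = 11.9341

11.9341 bits


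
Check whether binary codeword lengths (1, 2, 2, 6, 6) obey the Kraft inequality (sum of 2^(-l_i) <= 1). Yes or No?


Kraft sum = sum(2^(-l_i)) = 1.0312, need <= 1. Result: violated (a binary prefix-free code with these lengths cannot exist)

No


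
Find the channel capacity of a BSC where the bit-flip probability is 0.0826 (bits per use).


H(p) = -p*log2(p) - (1-p)*log2(1-p) = -0.0826*log2(0.0826) - 0.9174*log2(0.9174) = 0.297171 + 0.114104 = 0.4113. C = 1 - H(p) = 1 - 0.4113 = 0.5887

0.5887 bits


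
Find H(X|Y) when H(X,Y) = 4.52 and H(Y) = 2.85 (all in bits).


H(X|Y) = H(X,Y) - H(Y) = 4.52 - 2.85 = 1.67

1.67 bits


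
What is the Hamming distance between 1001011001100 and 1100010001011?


Count differing positions: . ^ . ^ . . ^ . . . ^ ^ ^ = 6 differences

6


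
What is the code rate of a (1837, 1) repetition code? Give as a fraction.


Rate = k/n = 1/1837

1/1837


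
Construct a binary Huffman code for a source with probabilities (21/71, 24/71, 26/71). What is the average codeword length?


Huffman construction (repeatedly merge the two least-probable nodes; each merge adds 1 bit to every symbol beneath it): 21/71 + 24/71 = 45/71; 26/71 + 45/71 = 1. Resulting codeword lengths (in the order the probabilities were given): (2, 2, 1). L_avg = sum(p_i * l_i) = 21/71*2 + 24/71*2 + 26/71*1 = 116/71 = 1.6338

1.6338 bits


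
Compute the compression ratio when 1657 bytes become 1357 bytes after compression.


Ratio = original / compressed = 1657 / 1357 = 1.2211

1.2211


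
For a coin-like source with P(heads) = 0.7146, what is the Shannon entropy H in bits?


H = -p*log2(p) - (1-p)*log2(1-p). -0.7146*log2(0.7146) = 0.346432; -0.2854*log2(0.2854) = 0.516272. H = 0.346432 + 0.516272 = 0.8627

0.8627 bits


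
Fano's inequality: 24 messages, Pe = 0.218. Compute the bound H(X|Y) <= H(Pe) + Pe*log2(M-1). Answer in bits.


H(Pe) = -Pe*log2(Pe) - (1-Pe)*log2(1-Pe) = -0.218*log2(0.218) - 0.782*log2(0.782) = 0.479077 + 0.277422 = 0.7565. Pe*log2(M-1) = 0.218*log2(23) = 0.986137. Bound = H(Pe) + Pe*log2(M-1) = 0.479077 + 0.277422 + 0.986137 = 1.7426

1.7426 bits


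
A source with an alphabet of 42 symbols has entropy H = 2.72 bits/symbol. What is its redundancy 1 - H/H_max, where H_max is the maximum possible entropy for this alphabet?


H_max = log2(K) = log2(42) = 5.3923 bits/symbol. Redundancy = 1 - H/H_max = 1 - 2.72/5.3923 = 1 - 0.5044 = 0.4956

0.4956


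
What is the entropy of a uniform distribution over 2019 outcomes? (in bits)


H = log2(n) = log2(2019) = 10.9794

10.9794 bits


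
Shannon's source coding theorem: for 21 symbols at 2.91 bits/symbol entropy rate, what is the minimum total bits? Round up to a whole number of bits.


Minimum bits >= n * H = 21 * 2.91 = 61.11, rounded up to a whole number of bits = 62

62 bits


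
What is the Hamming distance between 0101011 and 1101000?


Count differing positions: ^ . . . . ^ ^ = 3 differences

3


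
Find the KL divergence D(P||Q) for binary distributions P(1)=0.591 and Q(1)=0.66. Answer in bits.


KL = p*log2(p/q) + (1-p)*log2((1-p)/(1-q)) = 0.591*log2(0.591/0.66) + 0.409*log2(0.409/0.34) = 0.0149

0.0149 bits


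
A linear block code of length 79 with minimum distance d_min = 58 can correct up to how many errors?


Correction capability = floor((d-1)/2) = floor((58-1)/2) = 28

28 errors


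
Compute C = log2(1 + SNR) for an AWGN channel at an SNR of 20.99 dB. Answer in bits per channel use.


SNR_linear = 10^(20.99/10) = 125.603; C = log2(1 + SNR_linear) = log2(1 + 125.603) = 6.9842

6.9842 bits/channel use


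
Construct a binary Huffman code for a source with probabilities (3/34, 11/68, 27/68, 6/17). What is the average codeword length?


Huffman construction (repeatedly merge the two least-probable nodes; each merge adds 1 bit to every symbol beneath it): 3/34 + 11/68 = 1/4; 1/4 + 6/17 = 41/68; 27/68 + 41/68 = 1. Resulting codeword lengths (in the order the probabilities were given): (3, 3, 1, 2). L_avg = sum(p_i * l_i) = 3/34*3 + 11/68*3 + 27/68*1 + 6/17*2 = 63/34 = 1.8529

1.8529 bits


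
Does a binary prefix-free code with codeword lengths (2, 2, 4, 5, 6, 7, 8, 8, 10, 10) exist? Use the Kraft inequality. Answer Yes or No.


Kraft sum = sum(2^(-l_i)) = 0.627, need <= 1. Result: satisfied (a binary prefix-free code with these lengths exists)

Yes


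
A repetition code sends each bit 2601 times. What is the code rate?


Rate = k/n = 1/2601

1/2601


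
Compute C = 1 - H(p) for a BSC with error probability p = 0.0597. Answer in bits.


H(p) = -p*log2(p) - (1-p)*log2(1-p) = -0.0597*log2(0.0597) - 0.9403*log2(0.9403) = 0.242748 + 0.083505 = 0.3263. C = 1 - H(p) = 1 - 0.3263 = 0.6737

0.6737 bits


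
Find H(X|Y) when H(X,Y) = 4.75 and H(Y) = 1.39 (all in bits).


H(X|Y) = H(X,Y) - H(Y) = 4.75 - 1.39 = 3.36

3.36 bits


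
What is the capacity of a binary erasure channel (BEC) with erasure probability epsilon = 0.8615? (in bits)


C = 1 - epsilon = 1 - 0.8615 = 0.1385

0.1385 bits


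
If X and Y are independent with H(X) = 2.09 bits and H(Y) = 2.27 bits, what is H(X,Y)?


For independent variables, H(X,Y) = H(X) + H(Y) = 2.09 + 2.27 = 4.36

4.36 bits


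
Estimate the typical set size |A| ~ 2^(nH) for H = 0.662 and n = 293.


log2|A_typical| = nH = 293 * 0.662 = 193.966, so |A_typical| ~ 2^193.966 = 2.452e+58

2.452e+58


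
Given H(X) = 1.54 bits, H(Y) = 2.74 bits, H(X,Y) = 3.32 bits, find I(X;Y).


I(X;Y) = H(X) + H(Y) - H(X,Y) = 1.54 + 2.74 - 3.32 = 0.96

0.96 bits


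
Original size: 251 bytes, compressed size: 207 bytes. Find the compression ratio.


Ratio = original / compressed = 251 / 207 = 1.2126

1.2126


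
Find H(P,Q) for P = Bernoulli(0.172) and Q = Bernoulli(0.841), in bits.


H(P,Q) = -p*log2(q) - (1-p)*log2(1-q). -0.172*log2(0.841) = 0.042969; -0.828*log2(0.159) = 2.196602. H(P,Q) = 0.042969 + 2.196602 = 2.2396

2.2396 bits


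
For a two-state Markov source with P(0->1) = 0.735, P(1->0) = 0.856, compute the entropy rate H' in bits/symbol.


Stationary distribution: pi_0 = p10/(p01+p10) = 0.538, pi_1 = 0.462. Entropy rate H' = pi_0*H(p01) + pi_1*H(p10) = 0.538*0.8342 + 0.462*0.5946 = 0.7235

0.7235 bits/symbol


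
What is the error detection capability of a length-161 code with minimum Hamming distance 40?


Detection capability = d_min - 1 = 40 - 1 = 39

39 errors


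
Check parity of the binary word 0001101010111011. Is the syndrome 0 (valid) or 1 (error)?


Syndrome = XOR of all bits = 0 XOR 0 XOR 0 XOR 1 XOR 1 XOR 0 XOR 1 XOR 0 XOR 1 XOR 0 XOR 1 XOR 1 XOR 1 XOR 0 XOR 1 XOR 1 = 1

1


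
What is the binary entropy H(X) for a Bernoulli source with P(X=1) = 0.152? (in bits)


H = -p*log2(p) - (1-p)*log2(1-p). -0.152*log2(0.152) = 0.413114; -0.848*log2(0.848) = 0.201709. H = 0.413114 + 0.201709 = 0.6148

0.6148 bits


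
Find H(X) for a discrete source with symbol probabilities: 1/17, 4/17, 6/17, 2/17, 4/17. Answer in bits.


H = -sum(p_i * log2(p_i)). Terms: -(1/17)*log2(1/17) = 0.240439; -(4/17)*log2(4/17) = 0.491168; -(6/17)*log2(6/17) = 0.530294; -(2/17)*log2(2/17) = 0.363231; -(4/17)*log2(4/17) = 0.491168. H = 0.240439 + 0.491168 + 0.530294 + 0.363231 + 0.491168 = 2.1163

2.1163 bits


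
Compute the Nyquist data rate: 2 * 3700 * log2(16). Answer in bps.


Rate = 2 * B * log2(M) = 2 * 3700 * 4.0 = 29600.0

29600.0 bps


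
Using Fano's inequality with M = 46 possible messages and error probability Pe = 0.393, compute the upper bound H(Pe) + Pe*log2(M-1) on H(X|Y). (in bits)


H(Pe) = -Pe*log2(Pe) - (1-Pe)*log2(1-Pe) = -0.393*log2(0.393) - 0.607*log2(0.607) = 0.529528 + 0.437181 = 0.9667. Pe*log2(M-1) = 0.393*log2(45) = 2.158298. Bound = H(Pe) + Pe*log2(M-1) = 0.529528 + 0.437181 + 2.158298 = 3.125

3.125 bits


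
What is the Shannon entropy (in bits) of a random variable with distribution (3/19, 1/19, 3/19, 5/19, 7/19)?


H = -sum(p_i * log2(p_i)). Terms: -(3/19)*log2(3/19) = 0.420468; -(1/19)*log2(1/19) = 0.223575; -(3/19)*log2(3/19) = 0.420468; -(5/19)*log2(5/19) = 0.506842; -(7/19)*log2(7/19) = 0.530737. H = 0.420468 + 0.223575 + 0.420468 + 0.506842 + 0.530737 = 2.1021

2.1021 bits


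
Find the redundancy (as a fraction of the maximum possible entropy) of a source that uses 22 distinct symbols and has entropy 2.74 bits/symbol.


H_max = log2(K) = log2(22) = 4.4594 bits/symbol. Redundancy = 1 - H/H_max = 1 - 2.74/4.4594 = 1 - 0.6144 = 0.3856

0.3856


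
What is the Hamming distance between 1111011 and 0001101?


Count differing positions: ^ ^ ^ . ^ ^ . = 5 differences

5


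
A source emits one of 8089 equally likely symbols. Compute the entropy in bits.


H = log2(n) = log2(8089) = 12.9817

12.9817 bits


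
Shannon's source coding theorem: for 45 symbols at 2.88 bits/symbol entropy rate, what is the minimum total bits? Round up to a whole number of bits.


Minimum bits >= n * H = 45 * 2.88 = 129.6, rounded up to a whole number of bits = 130

130 bits
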